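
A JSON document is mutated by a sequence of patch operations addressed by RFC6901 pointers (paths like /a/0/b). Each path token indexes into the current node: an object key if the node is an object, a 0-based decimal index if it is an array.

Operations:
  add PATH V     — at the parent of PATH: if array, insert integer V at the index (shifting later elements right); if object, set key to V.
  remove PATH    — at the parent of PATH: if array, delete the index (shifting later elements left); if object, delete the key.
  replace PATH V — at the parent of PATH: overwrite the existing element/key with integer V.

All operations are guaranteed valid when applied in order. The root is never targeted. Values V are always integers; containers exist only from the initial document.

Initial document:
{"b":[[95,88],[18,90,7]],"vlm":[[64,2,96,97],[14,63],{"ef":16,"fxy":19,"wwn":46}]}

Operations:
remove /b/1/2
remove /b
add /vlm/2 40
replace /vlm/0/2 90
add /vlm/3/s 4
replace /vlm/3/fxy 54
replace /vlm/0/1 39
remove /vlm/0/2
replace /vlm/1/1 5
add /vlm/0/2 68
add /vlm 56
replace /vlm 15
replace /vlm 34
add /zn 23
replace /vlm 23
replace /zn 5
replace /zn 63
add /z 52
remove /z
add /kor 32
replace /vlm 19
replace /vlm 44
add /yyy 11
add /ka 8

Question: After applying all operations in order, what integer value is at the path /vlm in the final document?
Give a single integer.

After op 1 (remove /b/1/2): {"b":[[95,88],[18,90]],"vlm":[[64,2,96,97],[14,63],{"ef":16,"fxy":19,"wwn":46}]}
After op 2 (remove /b): {"vlm":[[64,2,96,97],[14,63],{"ef":16,"fxy":19,"wwn":46}]}
After op 3 (add /vlm/2 40): {"vlm":[[64,2,96,97],[14,63],40,{"ef":16,"fxy":19,"wwn":46}]}
After op 4 (replace /vlm/0/2 90): {"vlm":[[64,2,90,97],[14,63],40,{"ef":16,"fxy":19,"wwn":46}]}
After op 5 (add /vlm/3/s 4): {"vlm":[[64,2,90,97],[14,63],40,{"ef":16,"fxy":19,"s":4,"wwn":46}]}
After op 6 (replace /vlm/3/fxy 54): {"vlm":[[64,2,90,97],[14,63],40,{"ef":16,"fxy":54,"s":4,"wwn":46}]}
After op 7 (replace /vlm/0/1 39): {"vlm":[[64,39,90,97],[14,63],40,{"ef":16,"fxy":54,"s":4,"wwn":46}]}
After op 8 (remove /vlm/0/2): {"vlm":[[64,39,97],[14,63],40,{"ef":16,"fxy":54,"s":4,"wwn":46}]}
After op 9 (replace /vlm/1/1 5): {"vlm":[[64,39,97],[14,5],40,{"ef":16,"fxy":54,"s":4,"wwn":46}]}
After op 10 (add /vlm/0/2 68): {"vlm":[[64,39,68,97],[14,5],40,{"ef":16,"fxy":54,"s":4,"wwn":46}]}
After op 11 (add /vlm 56): {"vlm":56}
After op 12 (replace /vlm 15): {"vlm":15}
After op 13 (replace /vlm 34): {"vlm":34}
After op 14 (add /zn 23): {"vlm":34,"zn":23}
After op 15 (replace /vlm 23): {"vlm":23,"zn":23}
After op 16 (replace /zn 5): {"vlm":23,"zn":5}
After op 17 (replace /zn 63): {"vlm":23,"zn":63}
After op 18 (add /z 52): {"vlm":23,"z":52,"zn":63}
After op 19 (remove /z): {"vlm":23,"zn":63}
After op 20 (add /kor 32): {"kor":32,"vlm":23,"zn":63}
After op 21 (replace /vlm 19): {"kor":32,"vlm":19,"zn":63}
After op 22 (replace /vlm 44): {"kor":32,"vlm":44,"zn":63}
After op 23 (add /yyy 11): {"kor":32,"vlm":44,"yyy":11,"zn":63}
After op 24 (add /ka 8): {"ka":8,"kor":32,"vlm":44,"yyy":11,"zn":63}
Value at /vlm: 44

Answer: 44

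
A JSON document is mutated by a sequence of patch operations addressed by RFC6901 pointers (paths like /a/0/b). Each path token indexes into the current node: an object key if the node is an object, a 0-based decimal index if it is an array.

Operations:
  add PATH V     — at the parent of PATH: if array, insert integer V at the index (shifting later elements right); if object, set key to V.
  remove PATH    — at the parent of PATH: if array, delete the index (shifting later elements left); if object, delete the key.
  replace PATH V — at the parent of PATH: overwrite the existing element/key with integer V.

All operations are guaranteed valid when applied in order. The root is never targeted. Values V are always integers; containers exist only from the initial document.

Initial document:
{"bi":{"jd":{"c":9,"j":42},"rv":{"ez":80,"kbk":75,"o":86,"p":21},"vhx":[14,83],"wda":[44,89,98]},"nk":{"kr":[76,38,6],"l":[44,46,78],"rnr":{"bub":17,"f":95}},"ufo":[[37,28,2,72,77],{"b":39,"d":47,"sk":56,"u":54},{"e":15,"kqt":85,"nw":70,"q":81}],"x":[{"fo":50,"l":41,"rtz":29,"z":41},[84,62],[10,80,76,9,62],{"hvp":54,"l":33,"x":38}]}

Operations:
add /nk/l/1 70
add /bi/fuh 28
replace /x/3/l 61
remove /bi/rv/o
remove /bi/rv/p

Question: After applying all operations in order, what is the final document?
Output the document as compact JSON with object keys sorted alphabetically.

After op 1 (add /nk/l/1 70): {"bi":{"jd":{"c":9,"j":42},"rv":{"ez":80,"kbk":75,"o":86,"p":21},"vhx":[14,83],"wda":[44,89,98]},"nk":{"kr":[76,38,6],"l":[44,70,46,78],"rnr":{"bub":17,"f":95}},"ufo":[[37,28,2,72,77],{"b":39,"d":47,"sk":56,"u":54},{"e":15,"kqt":85,"nw":70,"q":81}],"x":[{"fo":50,"l":41,"rtz":29,"z":41},[84,62],[10,80,76,9,62],{"hvp":54,"l":33,"x":38}]}
After op 2 (add /bi/fuh 28): {"bi":{"fuh":28,"jd":{"c":9,"j":42},"rv":{"ez":80,"kbk":75,"o":86,"p":21},"vhx":[14,83],"wda":[44,89,98]},"nk":{"kr":[76,38,6],"l":[44,70,46,78],"rnr":{"bub":17,"f":95}},"ufo":[[37,28,2,72,77],{"b":39,"d":47,"sk":56,"u":54},{"e":15,"kqt":85,"nw":70,"q":81}],"x":[{"fo":50,"l":41,"rtz":29,"z":41},[84,62],[10,80,76,9,62],{"hvp":54,"l":33,"x":38}]}
After op 3 (replace /x/3/l 61): {"bi":{"fuh":28,"jd":{"c":9,"j":42},"rv":{"ez":80,"kbk":75,"o":86,"p":21},"vhx":[14,83],"wda":[44,89,98]},"nk":{"kr":[76,38,6],"l":[44,70,46,78],"rnr":{"bub":17,"f":95}},"ufo":[[37,28,2,72,77],{"b":39,"d":47,"sk":56,"u":54},{"e":15,"kqt":85,"nw":70,"q":81}],"x":[{"fo":50,"l":41,"rtz":29,"z":41},[84,62],[10,80,76,9,62],{"hvp":54,"l":61,"x":38}]}
After op 4 (remove /bi/rv/o): {"bi":{"fuh":28,"jd":{"c":9,"j":42},"rv":{"ez":80,"kbk":75,"p":21},"vhx":[14,83],"wda":[44,89,98]},"nk":{"kr":[76,38,6],"l":[44,70,46,78],"rnr":{"bub":17,"f":95}},"ufo":[[37,28,2,72,77],{"b":39,"d":47,"sk":56,"u":54},{"e":15,"kqt":85,"nw":70,"q":81}],"x":[{"fo":50,"l":41,"rtz":29,"z":41},[84,62],[10,80,76,9,62],{"hvp":54,"l":61,"x":38}]}
After op 5 (remove /bi/rv/p): {"bi":{"fuh":28,"jd":{"c":9,"j":42},"rv":{"ez":80,"kbk":75},"vhx":[14,83],"wda":[44,89,98]},"nk":{"kr":[76,38,6],"l":[44,70,46,78],"rnr":{"bub":17,"f":95}},"ufo":[[37,28,2,72,77],{"b":39,"d":47,"sk":56,"u":54},{"e":15,"kqt":85,"nw":70,"q":81}],"x":[{"fo":50,"l":41,"rtz":29,"z":41},[84,62],[10,80,76,9,62],{"hvp":54,"l":61,"x":38}]}

Answer: {"bi":{"fuh":28,"jd":{"c":9,"j":42},"rv":{"ez":80,"kbk":75},"vhx":[14,83],"wda":[44,89,98]},"nk":{"kr":[76,38,6],"l":[44,70,46,78],"rnr":{"bub":17,"f":95}},"ufo":[[37,28,2,72,77],{"b":39,"d":47,"sk":56,"u":54},{"e":15,"kqt":85,"nw":70,"q":81}],"x":[{"fo":50,"l":41,"rtz":29,"z":41},[84,62],[10,80,76,9,62],{"hvp":54,"l":61,"x":38}]}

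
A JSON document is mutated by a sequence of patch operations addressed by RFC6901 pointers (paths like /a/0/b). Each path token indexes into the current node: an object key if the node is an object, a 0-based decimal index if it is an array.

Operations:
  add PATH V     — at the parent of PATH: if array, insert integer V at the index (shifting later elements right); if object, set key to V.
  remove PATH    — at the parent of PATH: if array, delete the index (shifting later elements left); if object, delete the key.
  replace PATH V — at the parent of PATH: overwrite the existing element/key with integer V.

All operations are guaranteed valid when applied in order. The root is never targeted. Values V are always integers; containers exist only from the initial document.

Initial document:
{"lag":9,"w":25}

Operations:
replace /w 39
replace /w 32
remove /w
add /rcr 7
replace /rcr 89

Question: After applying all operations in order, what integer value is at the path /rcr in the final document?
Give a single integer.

Answer: 89

Derivation:
After op 1 (replace /w 39): {"lag":9,"w":39}
After op 2 (replace /w 32): {"lag":9,"w":32}
After op 3 (remove /w): {"lag":9}
After op 4 (add /rcr 7): {"lag":9,"rcr":7}
After op 5 (replace /rcr 89): {"lag":9,"rcr":89}
Value at /rcr: 89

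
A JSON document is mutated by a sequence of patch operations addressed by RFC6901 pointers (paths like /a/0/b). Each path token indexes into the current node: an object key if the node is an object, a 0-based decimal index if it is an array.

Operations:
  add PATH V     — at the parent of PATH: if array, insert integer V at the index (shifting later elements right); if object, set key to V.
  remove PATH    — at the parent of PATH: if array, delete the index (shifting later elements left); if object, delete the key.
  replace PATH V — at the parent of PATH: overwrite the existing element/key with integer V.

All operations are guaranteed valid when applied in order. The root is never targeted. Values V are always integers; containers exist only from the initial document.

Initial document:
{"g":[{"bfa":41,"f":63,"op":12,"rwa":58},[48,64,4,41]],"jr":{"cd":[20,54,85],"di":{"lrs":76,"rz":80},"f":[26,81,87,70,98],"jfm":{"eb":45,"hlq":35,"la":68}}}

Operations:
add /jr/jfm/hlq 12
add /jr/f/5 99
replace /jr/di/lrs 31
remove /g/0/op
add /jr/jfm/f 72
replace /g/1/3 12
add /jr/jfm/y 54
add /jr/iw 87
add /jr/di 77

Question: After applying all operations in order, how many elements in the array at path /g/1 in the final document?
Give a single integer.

After op 1 (add /jr/jfm/hlq 12): {"g":[{"bfa":41,"f":63,"op":12,"rwa":58},[48,64,4,41]],"jr":{"cd":[20,54,85],"di":{"lrs":76,"rz":80},"f":[26,81,87,70,98],"jfm":{"eb":45,"hlq":12,"la":68}}}
After op 2 (add /jr/f/5 99): {"g":[{"bfa":41,"f":63,"op":12,"rwa":58},[48,64,4,41]],"jr":{"cd":[20,54,85],"di":{"lrs":76,"rz":80},"f":[26,81,87,70,98,99],"jfm":{"eb":45,"hlq":12,"la":68}}}
After op 3 (replace /jr/di/lrs 31): {"g":[{"bfa":41,"f":63,"op":12,"rwa":58},[48,64,4,41]],"jr":{"cd":[20,54,85],"di":{"lrs":31,"rz":80},"f":[26,81,87,70,98,99],"jfm":{"eb":45,"hlq":12,"la":68}}}
After op 4 (remove /g/0/op): {"g":[{"bfa":41,"f":63,"rwa":58},[48,64,4,41]],"jr":{"cd":[20,54,85],"di":{"lrs":31,"rz":80},"f":[26,81,87,70,98,99],"jfm":{"eb":45,"hlq":12,"la":68}}}
After op 5 (add /jr/jfm/f 72): {"g":[{"bfa":41,"f":63,"rwa":58},[48,64,4,41]],"jr":{"cd":[20,54,85],"di":{"lrs":31,"rz":80},"f":[26,81,87,70,98,99],"jfm":{"eb":45,"f":72,"hlq":12,"la":68}}}
After op 6 (replace /g/1/3 12): {"g":[{"bfa":41,"f":63,"rwa":58},[48,64,4,12]],"jr":{"cd":[20,54,85],"di":{"lrs":31,"rz":80},"f":[26,81,87,70,98,99],"jfm":{"eb":45,"f":72,"hlq":12,"la":68}}}
After op 7 (add /jr/jfm/y 54): {"g":[{"bfa":41,"f":63,"rwa":58},[48,64,4,12]],"jr":{"cd":[20,54,85],"di":{"lrs":31,"rz":80},"f":[26,81,87,70,98,99],"jfm":{"eb":45,"f":72,"hlq":12,"la":68,"y":54}}}
After op 8 (add /jr/iw 87): {"g":[{"bfa":41,"f":63,"rwa":58},[48,64,4,12]],"jr":{"cd":[20,54,85],"di":{"lrs":31,"rz":80},"f":[26,81,87,70,98,99],"iw":87,"jfm":{"eb":45,"f":72,"hlq":12,"la":68,"y":54}}}
After op 9 (add /jr/di 77): {"g":[{"bfa":41,"f":63,"rwa":58},[48,64,4,12]],"jr":{"cd":[20,54,85],"di":77,"f":[26,81,87,70,98,99],"iw":87,"jfm":{"eb":45,"f":72,"hlq":12,"la":68,"y":54}}}
Size at path /g/1: 4

Answer: 4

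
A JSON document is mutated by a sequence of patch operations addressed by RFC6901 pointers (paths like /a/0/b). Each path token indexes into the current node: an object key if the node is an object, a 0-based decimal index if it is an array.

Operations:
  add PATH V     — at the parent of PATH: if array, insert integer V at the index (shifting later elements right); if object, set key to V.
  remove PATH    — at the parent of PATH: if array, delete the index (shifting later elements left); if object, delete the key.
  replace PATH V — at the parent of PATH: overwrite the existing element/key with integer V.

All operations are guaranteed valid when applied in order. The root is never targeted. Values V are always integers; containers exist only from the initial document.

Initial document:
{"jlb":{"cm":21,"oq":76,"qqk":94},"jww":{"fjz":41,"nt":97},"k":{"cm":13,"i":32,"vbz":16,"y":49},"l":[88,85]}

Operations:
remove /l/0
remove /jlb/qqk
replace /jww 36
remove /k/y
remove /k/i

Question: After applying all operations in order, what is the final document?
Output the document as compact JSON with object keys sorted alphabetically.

Answer: {"jlb":{"cm":21,"oq":76},"jww":36,"k":{"cm":13,"vbz":16},"l":[85]}

Derivation:
After op 1 (remove /l/0): {"jlb":{"cm":21,"oq":76,"qqk":94},"jww":{"fjz":41,"nt":97},"k":{"cm":13,"i":32,"vbz":16,"y":49},"l":[85]}
After op 2 (remove /jlb/qqk): {"jlb":{"cm":21,"oq":76},"jww":{"fjz":41,"nt":97},"k":{"cm":13,"i":32,"vbz":16,"y":49},"l":[85]}
After op 3 (replace /jww 36): {"jlb":{"cm":21,"oq":76},"jww":36,"k":{"cm":13,"i":32,"vbz":16,"y":49},"l":[85]}
After op 4 (remove /k/y): {"jlb":{"cm":21,"oq":76},"jww":36,"k":{"cm":13,"i":32,"vbz":16},"l":[85]}
After op 5 (remove /k/i): {"jlb":{"cm":21,"oq":76},"jww":36,"k":{"cm":13,"vbz":16},"l":[85]}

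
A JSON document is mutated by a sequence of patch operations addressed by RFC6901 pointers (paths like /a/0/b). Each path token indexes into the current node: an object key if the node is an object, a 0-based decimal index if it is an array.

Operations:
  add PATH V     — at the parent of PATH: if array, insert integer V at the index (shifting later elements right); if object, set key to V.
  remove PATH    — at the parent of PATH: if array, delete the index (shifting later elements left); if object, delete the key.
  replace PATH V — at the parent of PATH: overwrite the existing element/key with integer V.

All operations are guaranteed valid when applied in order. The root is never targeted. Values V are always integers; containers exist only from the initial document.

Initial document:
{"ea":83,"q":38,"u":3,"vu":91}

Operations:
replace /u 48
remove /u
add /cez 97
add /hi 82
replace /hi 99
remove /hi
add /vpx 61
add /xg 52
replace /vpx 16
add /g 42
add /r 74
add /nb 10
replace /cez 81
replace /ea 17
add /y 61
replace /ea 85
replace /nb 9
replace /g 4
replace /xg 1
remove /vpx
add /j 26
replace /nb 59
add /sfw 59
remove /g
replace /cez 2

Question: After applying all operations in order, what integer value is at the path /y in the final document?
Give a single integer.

Answer: 61

Derivation:
After op 1 (replace /u 48): {"ea":83,"q":38,"u":48,"vu":91}
After op 2 (remove /u): {"ea":83,"q":38,"vu":91}
After op 3 (add /cez 97): {"cez":97,"ea":83,"q":38,"vu":91}
After op 4 (add /hi 82): {"cez":97,"ea":83,"hi":82,"q":38,"vu":91}
After op 5 (replace /hi 99): {"cez":97,"ea":83,"hi":99,"q":38,"vu":91}
After op 6 (remove /hi): {"cez":97,"ea":83,"q":38,"vu":91}
After op 7 (add /vpx 61): {"cez":97,"ea":83,"q":38,"vpx":61,"vu":91}
After op 8 (add /xg 52): {"cez":97,"ea":83,"q":38,"vpx":61,"vu":91,"xg":52}
After op 9 (replace /vpx 16): {"cez":97,"ea":83,"q":38,"vpx":16,"vu":91,"xg":52}
After op 10 (add /g 42): {"cez":97,"ea":83,"g":42,"q":38,"vpx":16,"vu":91,"xg":52}
After op 11 (add /r 74): {"cez":97,"ea":83,"g":42,"q":38,"r":74,"vpx":16,"vu":91,"xg":52}
After op 12 (add /nb 10): {"cez":97,"ea":83,"g":42,"nb":10,"q":38,"r":74,"vpx":16,"vu":91,"xg":52}
After op 13 (replace /cez 81): {"cez":81,"ea":83,"g":42,"nb":10,"q":38,"r":74,"vpx":16,"vu":91,"xg":52}
After op 14 (replace /ea 17): {"cez":81,"ea":17,"g":42,"nb":10,"q":38,"r":74,"vpx":16,"vu":91,"xg":52}
After op 15 (add /y 61): {"cez":81,"ea":17,"g":42,"nb":10,"q":38,"r":74,"vpx":16,"vu":91,"xg":52,"y":61}
After op 16 (replace /ea 85): {"cez":81,"ea":85,"g":42,"nb":10,"q":38,"r":74,"vpx":16,"vu":91,"xg":52,"y":61}
After op 17 (replace /nb 9): {"cez":81,"ea":85,"g":42,"nb":9,"q":38,"r":74,"vpx":16,"vu":91,"xg":52,"y":61}
After op 18 (replace /g 4): {"cez":81,"ea":85,"g":4,"nb":9,"q":38,"r":74,"vpx":16,"vu":91,"xg":52,"y":61}
After op 19 (replace /xg 1): {"cez":81,"ea":85,"g":4,"nb":9,"q":38,"r":74,"vpx":16,"vu":91,"xg":1,"y":61}
After op 20 (remove /vpx): {"cez":81,"ea":85,"g":4,"nb":9,"q":38,"r":74,"vu":91,"xg":1,"y":61}
After op 21 (add /j 26): {"cez":81,"ea":85,"g":4,"j":26,"nb":9,"q":38,"r":74,"vu":91,"xg":1,"y":61}
After op 22 (replace /nb 59): {"cez":81,"ea":85,"g":4,"j":26,"nb":59,"q":38,"r":74,"vu":91,"xg":1,"y":61}
After op 23 (add /sfw 59): {"cez":81,"ea":85,"g":4,"j":26,"nb":59,"q":38,"r":74,"sfw":59,"vu":91,"xg":1,"y":61}
After op 24 (remove /g): {"cez":81,"ea":85,"j":26,"nb":59,"q":38,"r":74,"sfw":59,"vu":91,"xg":1,"y":61}
After op 25 (replace /cez 2): {"cez":2,"ea":85,"j":26,"nb":59,"q":38,"r":74,"sfw":59,"vu":91,"xg":1,"y":61}
Value at /y: 61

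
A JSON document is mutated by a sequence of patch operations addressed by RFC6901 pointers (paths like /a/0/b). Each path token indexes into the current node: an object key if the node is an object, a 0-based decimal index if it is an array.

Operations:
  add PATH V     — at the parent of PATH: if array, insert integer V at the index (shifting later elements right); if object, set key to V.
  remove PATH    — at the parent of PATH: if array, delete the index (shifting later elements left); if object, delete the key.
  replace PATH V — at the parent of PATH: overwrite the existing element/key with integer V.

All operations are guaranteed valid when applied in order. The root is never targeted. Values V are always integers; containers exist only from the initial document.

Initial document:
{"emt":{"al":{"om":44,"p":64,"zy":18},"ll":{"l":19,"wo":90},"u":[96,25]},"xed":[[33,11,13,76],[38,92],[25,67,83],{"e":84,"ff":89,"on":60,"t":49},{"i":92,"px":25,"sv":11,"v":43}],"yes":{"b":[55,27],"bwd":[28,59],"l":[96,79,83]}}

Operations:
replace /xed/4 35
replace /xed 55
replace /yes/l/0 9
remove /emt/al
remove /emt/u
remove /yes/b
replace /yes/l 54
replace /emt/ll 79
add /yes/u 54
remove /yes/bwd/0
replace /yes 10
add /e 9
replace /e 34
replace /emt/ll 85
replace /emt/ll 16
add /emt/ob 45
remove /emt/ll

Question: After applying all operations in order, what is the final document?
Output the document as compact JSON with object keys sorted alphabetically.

Answer: {"e":34,"emt":{"ob":45},"xed":55,"yes":10}

Derivation:
After op 1 (replace /xed/4 35): {"emt":{"al":{"om":44,"p":64,"zy":18},"ll":{"l":19,"wo":90},"u":[96,25]},"xed":[[33,11,13,76],[38,92],[25,67,83],{"e":84,"ff":89,"on":60,"t":49},35],"yes":{"b":[55,27],"bwd":[28,59],"l":[96,79,83]}}
After op 2 (replace /xed 55): {"emt":{"al":{"om":44,"p":64,"zy":18},"ll":{"l":19,"wo":90},"u":[96,25]},"xed":55,"yes":{"b":[55,27],"bwd":[28,59],"l":[96,79,83]}}
After op 3 (replace /yes/l/0 9): {"emt":{"al":{"om":44,"p":64,"zy":18},"ll":{"l":19,"wo":90},"u":[96,25]},"xed":55,"yes":{"b":[55,27],"bwd":[28,59],"l":[9,79,83]}}
After op 4 (remove /emt/al): {"emt":{"ll":{"l":19,"wo":90},"u":[96,25]},"xed":55,"yes":{"b":[55,27],"bwd":[28,59],"l":[9,79,83]}}
After op 5 (remove /emt/u): {"emt":{"ll":{"l":19,"wo":90}},"xed":55,"yes":{"b":[55,27],"bwd":[28,59],"l":[9,79,83]}}
After op 6 (remove /yes/b): {"emt":{"ll":{"l":19,"wo":90}},"xed":55,"yes":{"bwd":[28,59],"l":[9,79,83]}}
After op 7 (replace /yes/l 54): {"emt":{"ll":{"l":19,"wo":90}},"xed":55,"yes":{"bwd":[28,59],"l":54}}
After op 8 (replace /emt/ll 79): {"emt":{"ll":79},"xed":55,"yes":{"bwd":[28,59],"l":54}}
After op 9 (add /yes/u 54): {"emt":{"ll":79},"xed":55,"yes":{"bwd":[28,59],"l":54,"u":54}}
After op 10 (remove /yes/bwd/0): {"emt":{"ll":79},"xed":55,"yes":{"bwd":[59],"l":54,"u":54}}
After op 11 (replace /yes 10): {"emt":{"ll":79},"xed":55,"yes":10}
After op 12 (add /e 9): {"e":9,"emt":{"ll":79},"xed":55,"yes":10}
After op 13 (replace /e 34): {"e":34,"emt":{"ll":79},"xed":55,"yes":10}
After op 14 (replace /emt/ll 85): {"e":34,"emt":{"ll":85},"xed":55,"yes":10}
After op 15 (replace /emt/ll 16): {"e":34,"emt":{"ll":16},"xed":55,"yes":10}
After op 16 (add /emt/ob 45): {"e":34,"emt":{"ll":16,"ob":45},"xed":55,"yes":10}
After op 17 (remove /emt/ll): {"e":34,"emt":{"ob":45},"xed":55,"yes":10}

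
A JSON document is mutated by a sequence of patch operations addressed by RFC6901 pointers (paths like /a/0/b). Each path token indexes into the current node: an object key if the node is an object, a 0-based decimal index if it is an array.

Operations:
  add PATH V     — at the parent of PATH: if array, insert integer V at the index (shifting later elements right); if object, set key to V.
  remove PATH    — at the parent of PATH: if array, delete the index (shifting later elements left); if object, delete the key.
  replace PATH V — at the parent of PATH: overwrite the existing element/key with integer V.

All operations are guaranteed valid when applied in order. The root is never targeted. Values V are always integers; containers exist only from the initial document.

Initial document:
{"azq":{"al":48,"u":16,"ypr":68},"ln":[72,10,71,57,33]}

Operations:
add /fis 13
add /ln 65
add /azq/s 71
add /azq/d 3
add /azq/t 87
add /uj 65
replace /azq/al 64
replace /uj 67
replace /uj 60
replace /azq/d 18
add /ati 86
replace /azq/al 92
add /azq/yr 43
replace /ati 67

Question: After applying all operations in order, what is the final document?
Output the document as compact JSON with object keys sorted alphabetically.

Answer: {"ati":67,"azq":{"al":92,"d":18,"s":71,"t":87,"u":16,"ypr":68,"yr":43},"fis":13,"ln":65,"uj":60}

Derivation:
After op 1 (add /fis 13): {"azq":{"al":48,"u":16,"ypr":68},"fis":13,"ln":[72,10,71,57,33]}
After op 2 (add /ln 65): {"azq":{"al":48,"u":16,"ypr":68},"fis":13,"ln":65}
After op 3 (add /azq/s 71): {"azq":{"al":48,"s":71,"u":16,"ypr":68},"fis":13,"ln":65}
After op 4 (add /azq/d 3): {"azq":{"al":48,"d":3,"s":71,"u":16,"ypr":68},"fis":13,"ln":65}
After op 5 (add /azq/t 87): {"azq":{"al":48,"d":3,"s":71,"t":87,"u":16,"ypr":68},"fis":13,"ln":65}
After op 6 (add /uj 65): {"azq":{"al":48,"d":3,"s":71,"t":87,"u":16,"ypr":68},"fis":13,"ln":65,"uj":65}
After op 7 (replace /azq/al 64): {"azq":{"al":64,"d":3,"s":71,"t":87,"u":16,"ypr":68},"fis":13,"ln":65,"uj":65}
After op 8 (replace /uj 67): {"azq":{"al":64,"d":3,"s":71,"t":87,"u":16,"ypr":68},"fis":13,"ln":65,"uj":67}
After op 9 (replace /uj 60): {"azq":{"al":64,"d":3,"s":71,"t":87,"u":16,"ypr":68},"fis":13,"ln":65,"uj":60}
After op 10 (replace /azq/d 18): {"azq":{"al":64,"d":18,"s":71,"t":87,"u":16,"ypr":68},"fis":13,"ln":65,"uj":60}
After op 11 (add /ati 86): {"ati":86,"azq":{"al":64,"d":18,"s":71,"t":87,"u":16,"ypr":68},"fis":13,"ln":65,"uj":60}
After op 12 (replace /azq/al 92): {"ati":86,"azq":{"al":92,"d":18,"s":71,"t":87,"u":16,"ypr":68},"fis":13,"ln":65,"uj":60}
After op 13 (add /azq/yr 43): {"ati":86,"azq":{"al":92,"d":18,"s":71,"t":87,"u":16,"ypr":68,"yr":43},"fis":13,"ln":65,"uj":60}
After op 14 (replace /ati 67): {"ati":67,"azq":{"al":92,"d":18,"s":71,"t":87,"u":16,"ypr":68,"yr":43},"fis":13,"ln":65,"uj":60}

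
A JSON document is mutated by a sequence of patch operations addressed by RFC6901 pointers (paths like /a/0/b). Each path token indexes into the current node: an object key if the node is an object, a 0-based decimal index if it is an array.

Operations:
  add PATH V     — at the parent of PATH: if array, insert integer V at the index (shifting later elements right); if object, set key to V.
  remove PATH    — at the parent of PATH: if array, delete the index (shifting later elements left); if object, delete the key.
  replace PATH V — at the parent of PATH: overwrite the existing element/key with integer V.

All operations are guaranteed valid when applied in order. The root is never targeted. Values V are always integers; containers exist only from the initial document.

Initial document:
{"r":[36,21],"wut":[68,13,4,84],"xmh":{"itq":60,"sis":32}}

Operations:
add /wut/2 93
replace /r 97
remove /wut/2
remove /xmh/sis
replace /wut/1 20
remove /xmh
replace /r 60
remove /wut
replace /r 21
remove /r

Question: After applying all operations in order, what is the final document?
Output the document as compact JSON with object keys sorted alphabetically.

After op 1 (add /wut/2 93): {"r":[36,21],"wut":[68,13,93,4,84],"xmh":{"itq":60,"sis":32}}
After op 2 (replace /r 97): {"r":97,"wut":[68,13,93,4,84],"xmh":{"itq":60,"sis":32}}
After op 3 (remove /wut/2): {"r":97,"wut":[68,13,4,84],"xmh":{"itq":60,"sis":32}}
After op 4 (remove /xmh/sis): {"r":97,"wut":[68,13,4,84],"xmh":{"itq":60}}
After op 5 (replace /wut/1 20): {"r":97,"wut":[68,20,4,84],"xmh":{"itq":60}}
After op 6 (remove /xmh): {"r":97,"wut":[68,20,4,84]}
After op 7 (replace /r 60): {"r":60,"wut":[68,20,4,84]}
After op 8 (remove /wut): {"r":60}
After op 9 (replace /r 21): {"r":21}
After op 10 (remove /r): {}

Answer: {}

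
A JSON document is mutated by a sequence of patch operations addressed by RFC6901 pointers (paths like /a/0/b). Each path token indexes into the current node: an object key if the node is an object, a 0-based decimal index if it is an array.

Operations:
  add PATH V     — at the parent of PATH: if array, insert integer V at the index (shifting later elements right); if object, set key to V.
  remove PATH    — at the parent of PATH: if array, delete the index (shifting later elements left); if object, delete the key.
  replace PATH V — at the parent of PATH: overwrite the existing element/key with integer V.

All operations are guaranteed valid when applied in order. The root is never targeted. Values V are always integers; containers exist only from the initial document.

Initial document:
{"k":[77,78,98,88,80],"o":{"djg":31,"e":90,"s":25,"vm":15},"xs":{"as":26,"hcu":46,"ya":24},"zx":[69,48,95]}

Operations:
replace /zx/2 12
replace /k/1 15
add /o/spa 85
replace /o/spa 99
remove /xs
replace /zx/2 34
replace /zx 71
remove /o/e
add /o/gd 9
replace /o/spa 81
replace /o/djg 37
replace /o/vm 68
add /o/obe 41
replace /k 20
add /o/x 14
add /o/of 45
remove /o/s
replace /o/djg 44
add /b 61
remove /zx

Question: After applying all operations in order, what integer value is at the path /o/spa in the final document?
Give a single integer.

Answer: 81

Derivation:
After op 1 (replace /zx/2 12): {"k":[77,78,98,88,80],"o":{"djg":31,"e":90,"s":25,"vm":15},"xs":{"as":26,"hcu":46,"ya":24},"zx":[69,48,12]}
After op 2 (replace /k/1 15): {"k":[77,15,98,88,80],"o":{"djg":31,"e":90,"s":25,"vm":15},"xs":{"as":26,"hcu":46,"ya":24},"zx":[69,48,12]}
After op 3 (add /o/spa 85): {"k":[77,15,98,88,80],"o":{"djg":31,"e":90,"s":25,"spa":85,"vm":15},"xs":{"as":26,"hcu":46,"ya":24},"zx":[69,48,12]}
After op 4 (replace /o/spa 99): {"k":[77,15,98,88,80],"o":{"djg":31,"e":90,"s":25,"spa":99,"vm":15},"xs":{"as":26,"hcu":46,"ya":24},"zx":[69,48,12]}
After op 5 (remove /xs): {"k":[77,15,98,88,80],"o":{"djg":31,"e":90,"s":25,"spa":99,"vm":15},"zx":[69,48,12]}
After op 6 (replace /zx/2 34): {"k":[77,15,98,88,80],"o":{"djg":31,"e":90,"s":25,"spa":99,"vm":15},"zx":[69,48,34]}
After op 7 (replace /zx 71): {"k":[77,15,98,88,80],"o":{"djg":31,"e":90,"s":25,"spa":99,"vm":15},"zx":71}
After op 8 (remove /o/e): {"k":[77,15,98,88,80],"o":{"djg":31,"s":25,"spa":99,"vm":15},"zx":71}
After op 9 (add /o/gd 9): {"k":[77,15,98,88,80],"o":{"djg":31,"gd":9,"s":25,"spa":99,"vm":15},"zx":71}
After op 10 (replace /o/spa 81): {"k":[77,15,98,88,80],"o":{"djg":31,"gd":9,"s":25,"spa":81,"vm":15},"zx":71}
After op 11 (replace /o/djg 37): {"k":[77,15,98,88,80],"o":{"djg":37,"gd":9,"s":25,"spa":81,"vm":15},"zx":71}
After op 12 (replace /o/vm 68): {"k":[77,15,98,88,80],"o":{"djg":37,"gd":9,"s":25,"spa":81,"vm":68},"zx":71}
After op 13 (add /o/obe 41): {"k":[77,15,98,88,80],"o":{"djg":37,"gd":9,"obe":41,"s":25,"spa":81,"vm":68},"zx":71}
After op 14 (replace /k 20): {"k":20,"o":{"djg":37,"gd":9,"obe":41,"s":25,"spa":81,"vm":68},"zx":71}
After op 15 (add /o/x 14): {"k":20,"o":{"djg":37,"gd":9,"obe":41,"s":25,"spa":81,"vm":68,"x":14},"zx":71}
After op 16 (add /o/of 45): {"k":20,"o":{"djg":37,"gd":9,"obe":41,"of":45,"s":25,"spa":81,"vm":68,"x":14},"zx":71}
After op 17 (remove /o/s): {"k":20,"o":{"djg":37,"gd":9,"obe":41,"of":45,"spa":81,"vm":68,"x":14},"zx":71}
After op 18 (replace /o/djg 44): {"k":20,"o":{"djg":44,"gd":9,"obe":41,"of":45,"spa":81,"vm":68,"x":14},"zx":71}
After op 19 (add /b 61): {"b":61,"k":20,"o":{"djg":44,"gd":9,"obe":41,"of":45,"spa":81,"vm":68,"x":14},"zx":71}
After op 20 (remove /zx): {"b":61,"k":20,"o":{"djg":44,"gd":9,"obe":41,"of":45,"spa":81,"vm":68,"x":14}}
Value at /o/spa: 81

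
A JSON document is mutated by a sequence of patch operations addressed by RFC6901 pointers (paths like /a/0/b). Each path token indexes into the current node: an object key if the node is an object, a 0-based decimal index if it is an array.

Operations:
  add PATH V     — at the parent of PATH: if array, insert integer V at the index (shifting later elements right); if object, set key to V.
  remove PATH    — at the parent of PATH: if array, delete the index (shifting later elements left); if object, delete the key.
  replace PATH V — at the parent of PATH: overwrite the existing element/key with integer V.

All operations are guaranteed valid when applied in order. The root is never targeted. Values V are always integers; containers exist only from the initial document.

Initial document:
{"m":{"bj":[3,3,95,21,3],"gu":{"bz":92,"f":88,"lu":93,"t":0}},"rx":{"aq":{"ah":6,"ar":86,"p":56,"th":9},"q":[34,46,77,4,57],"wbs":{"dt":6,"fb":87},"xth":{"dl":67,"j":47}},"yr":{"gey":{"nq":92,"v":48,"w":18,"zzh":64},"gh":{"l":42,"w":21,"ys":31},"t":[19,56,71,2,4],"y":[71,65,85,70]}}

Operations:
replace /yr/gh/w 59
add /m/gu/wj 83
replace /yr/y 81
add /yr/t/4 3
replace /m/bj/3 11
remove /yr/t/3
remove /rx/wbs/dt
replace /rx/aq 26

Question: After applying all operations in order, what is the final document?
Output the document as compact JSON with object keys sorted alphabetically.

Answer: {"m":{"bj":[3,3,95,11,3],"gu":{"bz":92,"f":88,"lu":93,"t":0,"wj":83}},"rx":{"aq":26,"q":[34,46,77,4,57],"wbs":{"fb":87},"xth":{"dl":67,"j":47}},"yr":{"gey":{"nq":92,"v":48,"w":18,"zzh":64},"gh":{"l":42,"w":59,"ys":31},"t":[19,56,71,3,4],"y":81}}

Derivation:
After op 1 (replace /yr/gh/w 59): {"m":{"bj":[3,3,95,21,3],"gu":{"bz":92,"f":88,"lu":93,"t":0}},"rx":{"aq":{"ah":6,"ar":86,"p":56,"th":9},"q":[34,46,77,4,57],"wbs":{"dt":6,"fb":87},"xth":{"dl":67,"j":47}},"yr":{"gey":{"nq":92,"v":48,"w":18,"zzh":64},"gh":{"l":42,"w":59,"ys":31},"t":[19,56,71,2,4],"y":[71,65,85,70]}}
After op 2 (add /m/gu/wj 83): {"m":{"bj":[3,3,95,21,3],"gu":{"bz":92,"f":88,"lu":93,"t":0,"wj":83}},"rx":{"aq":{"ah":6,"ar":86,"p":56,"th":9},"q":[34,46,77,4,57],"wbs":{"dt":6,"fb":87},"xth":{"dl":67,"j":47}},"yr":{"gey":{"nq":92,"v":48,"w":18,"zzh":64},"gh":{"l":42,"w":59,"ys":31},"t":[19,56,71,2,4],"y":[71,65,85,70]}}
After op 3 (replace /yr/y 81): {"m":{"bj":[3,3,95,21,3],"gu":{"bz":92,"f":88,"lu":93,"t":0,"wj":83}},"rx":{"aq":{"ah":6,"ar":86,"p":56,"th":9},"q":[34,46,77,4,57],"wbs":{"dt":6,"fb":87},"xth":{"dl":67,"j":47}},"yr":{"gey":{"nq":92,"v":48,"w":18,"zzh":64},"gh":{"l":42,"w":59,"ys":31},"t":[19,56,71,2,4],"y":81}}
After op 4 (add /yr/t/4 3): {"m":{"bj":[3,3,95,21,3],"gu":{"bz":92,"f":88,"lu":93,"t":0,"wj":83}},"rx":{"aq":{"ah":6,"ar":86,"p":56,"th":9},"q":[34,46,77,4,57],"wbs":{"dt":6,"fb":87},"xth":{"dl":67,"j":47}},"yr":{"gey":{"nq":92,"v":48,"w":18,"zzh":64},"gh":{"l":42,"w":59,"ys":31},"t":[19,56,71,2,3,4],"y":81}}
After op 5 (replace /m/bj/3 11): {"m":{"bj":[3,3,95,11,3],"gu":{"bz":92,"f":88,"lu":93,"t":0,"wj":83}},"rx":{"aq":{"ah":6,"ar":86,"p":56,"th":9},"q":[34,46,77,4,57],"wbs":{"dt":6,"fb":87},"xth":{"dl":67,"j":47}},"yr":{"gey":{"nq":92,"v":48,"w":18,"zzh":64},"gh":{"l":42,"w":59,"ys":31},"t":[19,56,71,2,3,4],"y":81}}
After op 6 (remove /yr/t/3): {"m":{"bj":[3,3,95,11,3],"gu":{"bz":92,"f":88,"lu":93,"t":0,"wj":83}},"rx":{"aq":{"ah":6,"ar":86,"p":56,"th":9},"q":[34,46,77,4,57],"wbs":{"dt":6,"fb":87},"xth":{"dl":67,"j":47}},"yr":{"gey":{"nq":92,"v":48,"w":18,"zzh":64},"gh":{"l":42,"w":59,"ys":31},"t":[19,56,71,3,4],"y":81}}
After op 7 (remove /rx/wbs/dt): {"m":{"bj":[3,3,95,11,3],"gu":{"bz":92,"f":88,"lu":93,"t":0,"wj":83}},"rx":{"aq":{"ah":6,"ar":86,"p":56,"th":9},"q":[34,46,77,4,57],"wbs":{"fb":87},"xth":{"dl":67,"j":47}},"yr":{"gey":{"nq":92,"v":48,"w":18,"zzh":64},"gh":{"l":42,"w":59,"ys":31},"t":[19,56,71,3,4],"y":81}}
After op 8 (replace /rx/aq 26): {"m":{"bj":[3,3,95,11,3],"gu":{"bz":92,"f":88,"lu":93,"t":0,"wj":83}},"rx":{"aq":26,"q":[34,46,77,4,57],"wbs":{"fb":87},"xth":{"dl":67,"j":47}},"yr":{"gey":{"nq":92,"v":48,"w":18,"zzh":64},"gh":{"l":42,"w":59,"ys":31},"t":[19,56,71,3,4],"y":81}}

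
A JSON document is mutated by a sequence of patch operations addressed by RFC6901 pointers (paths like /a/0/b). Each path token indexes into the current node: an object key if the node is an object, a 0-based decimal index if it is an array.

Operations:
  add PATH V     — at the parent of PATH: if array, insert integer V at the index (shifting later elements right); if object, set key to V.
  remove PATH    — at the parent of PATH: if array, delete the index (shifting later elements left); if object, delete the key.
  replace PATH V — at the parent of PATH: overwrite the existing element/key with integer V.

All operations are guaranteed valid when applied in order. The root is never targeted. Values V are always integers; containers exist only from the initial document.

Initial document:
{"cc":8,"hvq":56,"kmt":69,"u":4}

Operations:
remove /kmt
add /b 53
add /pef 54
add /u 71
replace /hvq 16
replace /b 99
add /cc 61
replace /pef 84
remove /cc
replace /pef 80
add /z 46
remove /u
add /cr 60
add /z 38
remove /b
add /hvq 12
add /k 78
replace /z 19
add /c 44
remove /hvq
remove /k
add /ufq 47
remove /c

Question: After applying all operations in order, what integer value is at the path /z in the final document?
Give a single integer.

After op 1 (remove /kmt): {"cc":8,"hvq":56,"u":4}
After op 2 (add /b 53): {"b":53,"cc":8,"hvq":56,"u":4}
After op 3 (add /pef 54): {"b":53,"cc":8,"hvq":56,"pef":54,"u":4}
After op 4 (add /u 71): {"b":53,"cc":8,"hvq":56,"pef":54,"u":71}
After op 5 (replace /hvq 16): {"b":53,"cc":8,"hvq":16,"pef":54,"u":71}
After op 6 (replace /b 99): {"b":99,"cc":8,"hvq":16,"pef":54,"u":71}
After op 7 (add /cc 61): {"b":99,"cc":61,"hvq":16,"pef":54,"u":71}
After op 8 (replace /pef 84): {"b":99,"cc":61,"hvq":16,"pef":84,"u":71}
After op 9 (remove /cc): {"b":99,"hvq":16,"pef":84,"u":71}
After op 10 (replace /pef 80): {"b":99,"hvq":16,"pef":80,"u":71}
After op 11 (add /z 46): {"b":99,"hvq":16,"pef":80,"u":71,"z":46}
After op 12 (remove /u): {"b":99,"hvq":16,"pef":80,"z":46}
After op 13 (add /cr 60): {"b":99,"cr":60,"hvq":16,"pef":80,"z":46}
After op 14 (add /z 38): {"b":99,"cr":60,"hvq":16,"pef":80,"z":38}
After op 15 (remove /b): {"cr":60,"hvq":16,"pef":80,"z":38}
After op 16 (add /hvq 12): {"cr":60,"hvq":12,"pef":80,"z":38}
After op 17 (add /k 78): {"cr":60,"hvq":12,"k":78,"pef":80,"z":38}
After op 18 (replace /z 19): {"cr":60,"hvq":12,"k":78,"pef":80,"z":19}
After op 19 (add /c 44): {"c":44,"cr":60,"hvq":12,"k":78,"pef":80,"z":19}
After op 20 (remove /hvq): {"c":44,"cr":60,"k":78,"pef":80,"z":19}
After op 21 (remove /k): {"c":44,"cr":60,"pef":80,"z":19}
After op 22 (add /ufq 47): {"c":44,"cr":60,"pef":80,"ufq":47,"z":19}
After op 23 (remove /c): {"cr":60,"pef":80,"ufq":47,"z":19}
Value at /z: 19

Answer: 19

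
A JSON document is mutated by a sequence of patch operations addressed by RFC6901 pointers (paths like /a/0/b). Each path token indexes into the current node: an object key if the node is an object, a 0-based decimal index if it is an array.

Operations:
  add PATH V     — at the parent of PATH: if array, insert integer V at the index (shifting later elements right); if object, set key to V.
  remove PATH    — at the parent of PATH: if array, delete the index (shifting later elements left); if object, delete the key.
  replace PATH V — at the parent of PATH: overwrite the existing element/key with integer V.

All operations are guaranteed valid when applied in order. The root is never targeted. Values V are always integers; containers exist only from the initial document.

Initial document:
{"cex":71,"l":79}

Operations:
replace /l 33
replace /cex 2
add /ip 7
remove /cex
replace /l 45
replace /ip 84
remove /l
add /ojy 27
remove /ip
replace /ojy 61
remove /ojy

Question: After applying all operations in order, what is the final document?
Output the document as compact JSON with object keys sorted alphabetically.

After op 1 (replace /l 33): {"cex":71,"l":33}
After op 2 (replace /cex 2): {"cex":2,"l":33}
After op 3 (add /ip 7): {"cex":2,"ip":7,"l":33}
After op 4 (remove /cex): {"ip":7,"l":33}
After op 5 (replace /l 45): {"ip":7,"l":45}
After op 6 (replace /ip 84): {"ip":84,"l":45}
After op 7 (remove /l): {"ip":84}
After op 8 (add /ojy 27): {"ip":84,"ojy":27}
After op 9 (remove /ip): {"ojy":27}
After op 10 (replace /ojy 61): {"ojy":61}
After op 11 (remove /ojy): {}

Answer: {}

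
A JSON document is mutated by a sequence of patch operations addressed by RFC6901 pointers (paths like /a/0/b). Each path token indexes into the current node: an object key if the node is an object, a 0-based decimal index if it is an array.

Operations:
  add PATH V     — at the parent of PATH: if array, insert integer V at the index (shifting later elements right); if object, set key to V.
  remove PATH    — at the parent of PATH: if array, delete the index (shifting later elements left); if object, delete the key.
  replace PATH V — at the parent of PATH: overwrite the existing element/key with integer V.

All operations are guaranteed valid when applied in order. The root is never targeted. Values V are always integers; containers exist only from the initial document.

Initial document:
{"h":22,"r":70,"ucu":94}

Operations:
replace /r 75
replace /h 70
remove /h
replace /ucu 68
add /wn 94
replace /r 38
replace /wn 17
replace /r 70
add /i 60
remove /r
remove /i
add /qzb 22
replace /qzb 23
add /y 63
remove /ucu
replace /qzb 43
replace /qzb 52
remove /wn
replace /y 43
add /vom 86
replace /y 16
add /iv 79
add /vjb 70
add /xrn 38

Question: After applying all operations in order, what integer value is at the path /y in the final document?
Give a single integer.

Answer: 16

Derivation:
After op 1 (replace /r 75): {"h":22,"r":75,"ucu":94}
After op 2 (replace /h 70): {"h":70,"r":75,"ucu":94}
After op 3 (remove /h): {"r":75,"ucu":94}
After op 4 (replace /ucu 68): {"r":75,"ucu":68}
After op 5 (add /wn 94): {"r":75,"ucu":68,"wn":94}
After op 6 (replace /r 38): {"r":38,"ucu":68,"wn":94}
After op 7 (replace /wn 17): {"r":38,"ucu":68,"wn":17}
After op 8 (replace /r 70): {"r":70,"ucu":68,"wn":17}
After op 9 (add /i 60): {"i":60,"r":70,"ucu":68,"wn":17}
After op 10 (remove /r): {"i":60,"ucu":68,"wn":17}
After op 11 (remove /i): {"ucu":68,"wn":17}
After op 12 (add /qzb 22): {"qzb":22,"ucu":68,"wn":17}
After op 13 (replace /qzb 23): {"qzb":23,"ucu":68,"wn":17}
After op 14 (add /y 63): {"qzb":23,"ucu":68,"wn":17,"y":63}
After op 15 (remove /ucu): {"qzb":23,"wn":17,"y":63}
After op 16 (replace /qzb 43): {"qzb":43,"wn":17,"y":63}
After op 17 (replace /qzb 52): {"qzb":52,"wn":17,"y":63}
After op 18 (remove /wn): {"qzb":52,"y":63}
After op 19 (replace /y 43): {"qzb":52,"y":43}
After op 20 (add /vom 86): {"qzb":52,"vom":86,"y":43}
After op 21 (replace /y 16): {"qzb":52,"vom":86,"y":16}
After op 22 (add /iv 79): {"iv":79,"qzb":52,"vom":86,"y":16}
After op 23 (add /vjb 70): {"iv":79,"qzb":52,"vjb":70,"vom":86,"y":16}
After op 24 (add /xrn 38): {"iv":79,"qzb":52,"vjb":70,"vom":86,"xrn":38,"y":16}
Value at /y: 16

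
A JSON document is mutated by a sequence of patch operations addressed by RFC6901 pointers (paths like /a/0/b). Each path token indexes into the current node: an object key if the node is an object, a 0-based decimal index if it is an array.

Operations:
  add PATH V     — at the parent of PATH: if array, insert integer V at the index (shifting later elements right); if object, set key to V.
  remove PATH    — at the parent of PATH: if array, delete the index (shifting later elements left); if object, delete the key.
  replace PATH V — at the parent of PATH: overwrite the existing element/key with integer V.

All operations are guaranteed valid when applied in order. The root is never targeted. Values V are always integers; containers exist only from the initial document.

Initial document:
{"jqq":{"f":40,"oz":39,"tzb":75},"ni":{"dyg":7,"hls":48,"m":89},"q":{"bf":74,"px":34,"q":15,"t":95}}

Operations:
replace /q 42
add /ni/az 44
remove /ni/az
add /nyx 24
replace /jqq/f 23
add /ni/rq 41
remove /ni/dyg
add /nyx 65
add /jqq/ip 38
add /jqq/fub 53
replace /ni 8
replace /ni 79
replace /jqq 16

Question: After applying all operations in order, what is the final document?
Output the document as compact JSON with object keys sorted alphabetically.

Answer: {"jqq":16,"ni":79,"nyx":65,"q":42}

Derivation:
After op 1 (replace /q 42): {"jqq":{"f":40,"oz":39,"tzb":75},"ni":{"dyg":7,"hls":48,"m":89},"q":42}
After op 2 (add /ni/az 44): {"jqq":{"f":40,"oz":39,"tzb":75},"ni":{"az":44,"dyg":7,"hls":48,"m":89},"q":42}
After op 3 (remove /ni/az): {"jqq":{"f":40,"oz":39,"tzb":75},"ni":{"dyg":7,"hls":48,"m":89},"q":42}
After op 4 (add /nyx 24): {"jqq":{"f":40,"oz":39,"tzb":75},"ni":{"dyg":7,"hls":48,"m":89},"nyx":24,"q":42}
After op 5 (replace /jqq/f 23): {"jqq":{"f":23,"oz":39,"tzb":75},"ni":{"dyg":7,"hls":48,"m":89},"nyx":24,"q":42}
After op 6 (add /ni/rq 41): {"jqq":{"f":23,"oz":39,"tzb":75},"ni":{"dyg":7,"hls":48,"m":89,"rq":41},"nyx":24,"q":42}
After op 7 (remove /ni/dyg): {"jqq":{"f":23,"oz":39,"tzb":75},"ni":{"hls":48,"m":89,"rq":41},"nyx":24,"q":42}
After op 8 (add /nyx 65): {"jqq":{"f":23,"oz":39,"tzb":75},"ni":{"hls":48,"m":89,"rq":41},"nyx":65,"q":42}
After op 9 (add /jqq/ip 38): {"jqq":{"f":23,"ip":38,"oz":39,"tzb":75},"ni":{"hls":48,"m":89,"rq":41},"nyx":65,"q":42}
After op 10 (add /jqq/fub 53): {"jqq":{"f":23,"fub":53,"ip":38,"oz":39,"tzb":75},"ni":{"hls":48,"m":89,"rq":41},"nyx":65,"q":42}
After op 11 (replace /ni 8): {"jqq":{"f":23,"fub":53,"ip":38,"oz":39,"tzb":75},"ni":8,"nyx":65,"q":42}
After op 12 (replace /ni 79): {"jqq":{"f":23,"fub":53,"ip":38,"oz":39,"tzb":75},"ni":79,"nyx":65,"q":42}
After op 13 (replace /jqq 16): {"jqq":16,"ni":79,"nyx":65,"q":42}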